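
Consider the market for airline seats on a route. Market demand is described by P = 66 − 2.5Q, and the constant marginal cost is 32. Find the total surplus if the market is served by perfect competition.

TS = 231.2

Perfect competition: P = MC = 32, so 66 − 2.5Q = 32 and Q = 13.6.
CS = ½·(66 − 32)·13.6 = 231.2; PS = (32 − 32)·13.6 = 0; TS = 231.2.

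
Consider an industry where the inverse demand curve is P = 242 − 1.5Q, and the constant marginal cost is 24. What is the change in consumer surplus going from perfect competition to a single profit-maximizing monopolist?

Consumer surplus falls by 11881

Under competition P = MC = 24, so Q = (242 − 24)/1.5 = 436/3.
CS = ½·(242 − 24)·436/3 = 47524/3.
A monopolist chooses Q where MR = MC. MR = 242 − 3Q; setting this equal to 24 gives Q = 218/3 and P = 133.
CS = ½·(242 − 133)·218/3 = 11881/3.
Change in consumer surplus: 11881/3 − 47524/3 = −11881.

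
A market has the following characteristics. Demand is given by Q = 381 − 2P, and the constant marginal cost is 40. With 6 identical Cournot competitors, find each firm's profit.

Inverting demand: P = 190.5 − 0.5Q.
With 6 symmetric Cournot firms, each firm's FOC gives 190.5 − 3.5q = 40, so q = 43, Q = 6·43 = 258, and P = 61.5.
Each firm's profit = (61.5 − 40)·43 = 924.5.

π_i = 924.5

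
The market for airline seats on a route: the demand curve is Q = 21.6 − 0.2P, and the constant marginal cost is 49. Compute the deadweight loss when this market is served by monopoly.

Inverting demand: P = 108 − 5Q.
Perfect competition: P = MC = 49, so 108 − 5Q = 49 and Q = 11.8.
The monopolist equates marginal revenue to marginal cost: 108 − 10Q = 49, so Q = 5.9. From demand, P = 78.5.
DWL is the triangle between Q = 5.9 and Q = 11.8: ½·(11.8 − 5.9)·(78.5 − 49) = 87.025.

DWL = 87.025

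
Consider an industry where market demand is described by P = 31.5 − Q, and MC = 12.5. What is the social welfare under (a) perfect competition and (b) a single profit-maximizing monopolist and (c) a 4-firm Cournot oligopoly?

Competition: TS = 180.5; Monopoly: TS = 135.375; Cournot: TS = 173.28

Perfect competition: P = MC = 12.5, so 31.5 − Q = 12.5 and Q = 19.
CS = ½·(31.5 − 12.5)·19 = 180.5; PS = (12.5 − 12.5)·19 = 0; TS = 180.5.
The monopolist equates marginal revenue to marginal cost: 31.5 − 2Q = 12.5, so Q = 9.5. From demand, P = 22.
CS = ½·(31.5 − 22)·9.5 = 45.125; PS = (22 − 12.5)·9.5 = 90.25; TS = 135.375.
In a 4-firm Cournot equilibrium, symmetry and the first-order condition give q = (31.5 − 12.5)/(5) = 3.8. So Q = 15.2 and P = 16.3.
CS = ½·(31.5 − 16.3)·15.2 = 115.52; PS = (16.3 − 12.5)·15.2 = 57.76; TS = 173.28.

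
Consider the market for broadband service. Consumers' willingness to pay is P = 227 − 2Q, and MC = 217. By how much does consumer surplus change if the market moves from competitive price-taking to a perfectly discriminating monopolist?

Under competition P = MC = 217, so Q = (227 − 217)/2 = 5.
CS = ½·(227 − 217)·5 = 25.
A perfectly discriminating monopolist sells every unit with P(Q) ≥ MC(Q), so output equals the competitive quantity Q = 5. Each buyer pays their reservation price, so CS = 0 and the firm captures all surplus.
CS = 0.
Change in consumer surplus: 0 − 25 = −25.

CS falls by 25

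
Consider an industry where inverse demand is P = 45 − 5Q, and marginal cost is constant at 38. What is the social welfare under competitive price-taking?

TS = 4.9

Under competition P = MC = 38, so Q = (45 − 38)/5 = 1.4.
CS = ½·(45 − 38)·1.4 = 4.9; PS = (38 − 38)·1.4 = 0; TS = 4.9.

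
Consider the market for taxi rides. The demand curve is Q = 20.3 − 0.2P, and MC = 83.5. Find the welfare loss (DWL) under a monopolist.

Inverting demand: P = 101.5 − 5Q.
Under competition P = MC = 83.5, so Q = (101.5 − 83.5)/5 = 3.6.
The monopolist equates marginal revenue to marginal cost: 101.5 − 10Q = 83.5, so Q = 1.8. From demand, P = 92.5.
DWL is the triangle between Q = 1.8 and Q = 3.6: ½·(3.6 − 1.8)·(92.5 − 83.5) = 8.1.

DWL = 8.1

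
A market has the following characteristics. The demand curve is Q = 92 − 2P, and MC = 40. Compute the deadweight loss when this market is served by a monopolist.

DWL = 9

Inverting demand: P = 46 − 0.5Q.
Competitive firms price at marginal cost: P = 40, giving Q = 12.
A monopolist chooses Q where MR = MC. MR = 46 − Q; setting this equal to 40 gives Q = 6 and P = 43.
DWL is the triangle between Q = 6 and Q = 12: ½·(12 − 6)·(43 − 40) = 9.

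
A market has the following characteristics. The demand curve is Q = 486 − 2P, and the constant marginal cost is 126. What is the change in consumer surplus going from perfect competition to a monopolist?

Consumer surplus falls by 10266.75

Inverting demand: P = 243 − 0.5Q.
Perfect competition: P = MC = 126, so 243 − 0.5Q = 126 and Q = 234.
CS = ½·(243 − 126)·234 = 13689.
The monopolist equates marginal revenue to marginal cost: 243 − Q = 126, so Q = 117. From demand, P = 184.5.
CS = ½·(243 − 184.5)·117 = 3422.25.
Change in consumer surplus: 3422.25 − 13689 = −10266.75.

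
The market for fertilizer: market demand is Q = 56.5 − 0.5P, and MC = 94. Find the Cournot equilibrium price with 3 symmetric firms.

Inverting demand: P = 113 − 2Q.
Cournot with 3 identical firms: the symmetric best-response condition is 113 − 8q = 94. Each firm produces q = 2.375, total output Q = 7.125, price P = 98.75.

P = 98.75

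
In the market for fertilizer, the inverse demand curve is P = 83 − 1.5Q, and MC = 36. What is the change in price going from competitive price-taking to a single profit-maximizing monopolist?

P rises by 23.5

Perfect competition: P = MC = 36, so 83 − 1.5Q = 36 and Q = 94/3.
A monopolist chooses Q where MR = MC. MR = 83 − 3Q; setting this equal to 36 gives Q = 47/3 and P = 59.5.
Change in price: 59.5 − 36 = 23.5.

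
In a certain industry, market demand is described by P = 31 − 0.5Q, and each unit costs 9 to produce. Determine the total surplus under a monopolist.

Monopoly sets MR = MC: 31 − Q = 9 ⇒ Q = 22, P = 31 − 0.5·22 = 20.
CS = ½·(31 − 20)·22 = 121; PS = (20 − 9)·22 = 242; TS = 363.

TS = 363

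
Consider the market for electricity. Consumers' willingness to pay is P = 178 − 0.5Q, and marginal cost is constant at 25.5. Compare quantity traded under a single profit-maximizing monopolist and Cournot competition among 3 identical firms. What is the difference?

Quantity traded rises by 76.25

Monopoly sets MR = MC: 178 − Q = 25.5 ⇒ Q = 152.5, P = 178 − 0.5·152.5 = 101.75.
With 3 symmetric Cournot firms, each firm's FOC gives 178 − 2q = 25.5, so q = 76.25, Q = 3·76.25 = 228.75, and P = 63.625.
Change in quantity traded: 228.75 − 152.5 = 76.25.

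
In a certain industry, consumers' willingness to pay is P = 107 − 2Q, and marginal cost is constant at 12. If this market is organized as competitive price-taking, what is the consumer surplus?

CS = 2256.25

Under competition P = MC = 12, so Q = (107 − 12)/2 = 47.5.
CS = ½·(107 − 12)·47.5 = 2256.25.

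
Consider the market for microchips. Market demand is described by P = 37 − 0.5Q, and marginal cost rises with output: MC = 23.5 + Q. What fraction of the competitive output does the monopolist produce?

Monopoly sets MR = MC: 37 − Q = 23.5 + Q ⇒ Q = 6.75, P = 37 − 0.5·6.75 = 33.625.
Competitive equilibrium sets price equal to marginal cost: 37 − 0.5Q = 23.5 + Q, so Q = 9 and P = 32.5.
Ratio Q_m/Q_c = 6.75/9 = 0.75.

Q_m/Q_c = 0.75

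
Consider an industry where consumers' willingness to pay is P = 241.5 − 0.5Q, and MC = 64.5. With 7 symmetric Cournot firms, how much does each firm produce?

Cournot with 7 identical firms: the symmetric best-response condition is 241.5 − 4q = 64.5. Each firm produces q = 44.25, total output Q = 309.75, price P = 86.625.

q_i = 44.25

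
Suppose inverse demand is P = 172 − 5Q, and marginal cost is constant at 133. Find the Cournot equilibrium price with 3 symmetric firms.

P = 142.75

Cournot with 3 identical firms: the symmetric best-response condition is 172 − 20q = 133. Each firm produces q = 1.95, total output Q = 5.85, price P = 142.75.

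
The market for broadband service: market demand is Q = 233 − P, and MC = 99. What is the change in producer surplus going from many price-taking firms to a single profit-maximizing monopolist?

Inverting demand: P = 233 − Q.
Under competition P = MC = 99, so Q = (233 − 99)/1 = 134.
PS = (99 − 99)·134 = 0.
The monopolist equates marginal revenue to marginal cost: 233 − 2Q = 99, so Q = 67. From demand, P = 166.
PS = (166 − 99)·67 = 4489.
Change in producer surplus: 4489 − 0 = 4489.

PS rises by 4489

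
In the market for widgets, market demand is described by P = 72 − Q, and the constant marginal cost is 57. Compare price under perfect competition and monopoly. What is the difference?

P rises by 7.5

Competitive firms price at marginal cost: P = 57, giving Q = 15.
The monopolist equates marginal revenue to marginal cost: 72 − 2Q = 57, so Q = 7.5. From demand, P = 64.5.
Change in price: 64.5 − 57 = 7.5.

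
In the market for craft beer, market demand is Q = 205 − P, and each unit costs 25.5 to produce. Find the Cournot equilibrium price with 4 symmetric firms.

Inverting demand: P = 205 − Q.
Cournot with 4 identical firms: the symmetric best-response condition is 205 − 5q = 25.5. Each firm produces q = 35.9, total output Q = 143.6, price P = 61.4.

P = 61.4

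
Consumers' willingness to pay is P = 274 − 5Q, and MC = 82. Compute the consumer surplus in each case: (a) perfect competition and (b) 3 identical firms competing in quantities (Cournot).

Competition: CS = 3686.4; Cournot: CS = 2073.6

Competitive firms price at marginal cost: P = 82, giving Q = 38.4.
CS = ½·(274 − 82)·38.4 = 3686.4.
In a 3-firm Cournot equilibrium, symmetry and the first-order condition give q = (274 − 82)/(20) = 9.6. So Q = 28.8 and P = 130.
CS = ½·(274 − 130)·28.8 = 2073.6.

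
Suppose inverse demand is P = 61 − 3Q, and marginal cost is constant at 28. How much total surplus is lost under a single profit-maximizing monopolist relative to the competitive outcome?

Perfect competition: P = MC = 28, so 61 − 3Q = 28 and Q = 11.
The monopolist equates marginal revenue to marginal cost: 61 − 6Q = 28, so Q = 5.5. From demand, P = 44.5.
DWL is the triangle between Q = 5.5 and Q = 11: ½·(11 − 5.5)·(44.5 − 28) = 45.375.

DWL = 45.375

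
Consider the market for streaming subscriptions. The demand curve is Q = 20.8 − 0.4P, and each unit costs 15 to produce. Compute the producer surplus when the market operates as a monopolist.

Inverting demand: P = 52 − 2.5Q.
The monopolist equates marginal revenue to marginal cost: 52 − 5Q = 15, so Q = 7.4. From demand, P = 33.5.
PS = (33.5 − 15)·7.4 = 136.9.

PS = 136.9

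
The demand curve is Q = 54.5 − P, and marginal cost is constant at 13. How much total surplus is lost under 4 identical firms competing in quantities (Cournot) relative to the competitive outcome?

Inverting demand: P = 54.5 − Q.
Under competition P = MC = 13, so Q = (54.5 − 13)/1 = 41.5.
Cournot with 4 identical firms: the symmetric best-response condition is 54.5 − 5q = 13. Each firm produces q = 8.3, total output Q = 33.2, price P = 21.3.
DWL is the triangle between Q = 33.2 and Q = 41.5: ½·(41.5 − 33.2)·(21.3 − 13) = 34.445.

DWL = 34.445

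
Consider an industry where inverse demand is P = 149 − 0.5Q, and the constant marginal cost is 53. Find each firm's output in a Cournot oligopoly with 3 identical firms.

Cournot with 3 identical firms: the symmetric best-response condition is 149 − 2q = 53. Each firm produces q = 48, total output Q = 144, price P = 77.

q_i = 48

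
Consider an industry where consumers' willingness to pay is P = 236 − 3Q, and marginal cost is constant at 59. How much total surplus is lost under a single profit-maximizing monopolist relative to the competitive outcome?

Under competition P = MC = 59, so Q = (236 − 59)/3 = 59.
The monopolist equates marginal revenue to marginal cost: 236 − 6Q = 59, so Q = 29.5. From demand, P = 147.5.
DWL is the triangle between Q = 29.5 and Q = 59: ½·(59 − 29.5)·(147.5 − 59) = 1305.375.

DWL = 1305.375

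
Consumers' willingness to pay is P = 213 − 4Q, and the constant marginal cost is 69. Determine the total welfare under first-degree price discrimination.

Under first-degree price discrimination the firm charges each unit its demand price and produces up to where P = MC, i.e. Q = 36. Consumer surplus is zero; producer surplus equals total surplus.
TS = 2592 (equal to competitive TS).

TS = 2592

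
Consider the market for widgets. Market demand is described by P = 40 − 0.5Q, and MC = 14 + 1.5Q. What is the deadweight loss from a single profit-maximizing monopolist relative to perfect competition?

Under competition P = MC: 40 − 0.5Q = 14 + 1.5Q ⇒ Q = 13, P = 33.5.
A monopolist chooses Q where MR = MC. MR = 40 − Q; setting this equal to 14 + 1.5Q gives Q = 10.4 and P = 34.8.
CS = ½·(40 − 33.5)·13 = 42.25; PS = (33.5·13 − 14·13 − ½·1.5·13²) = 126.75; TS = 169.
CS = ½·(40 − 34.8)·10.4 = 27.04; PS = (34.8·10.4 − 14·10.4 − ½·1.5·10.4²) = 135.2; TS = 162.24.
DWL = 169 − 162.24 = 6.76.

DWL = 6.76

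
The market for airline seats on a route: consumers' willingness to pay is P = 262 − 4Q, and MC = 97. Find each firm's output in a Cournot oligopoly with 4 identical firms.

q_i = 8.25

Cournot with 4 identical firms: the symmetric best-response condition is 262 − 20q = 97. Each firm produces q = 8.25, total output Q = 33, price P = 130.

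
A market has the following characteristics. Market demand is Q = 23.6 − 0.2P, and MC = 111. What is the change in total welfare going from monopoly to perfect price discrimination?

Total welfare rises by 1.225

Inverting demand: P = 118 − 5Q.
A monopolist chooses Q where MR = MC. MR = 118 − 10Q; setting this equal to 111 gives Q = 0.7 and P = 114.5.
CS = ½·(118 − 114.5)·0.7 = 1.225; PS = (114.5 − 111)·0.7 = 2.45; TS = 3.675.
With perfect price discrimination, output is the efficient level Q = 1.4 (where demand meets MC), but every buyer pays their willingness to pay: CS = 0 and PS = total surplus.
TS = 4.9 (equal to competitive TS).
Change in total welfare: 4.9 − 3.675 = 1.225.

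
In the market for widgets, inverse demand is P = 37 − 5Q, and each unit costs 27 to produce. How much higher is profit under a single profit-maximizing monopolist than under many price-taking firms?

Competitive firms price at marginal cost: P = 27, giving Q = 2.
Profit = (27 − 27)·2 = 0.
Monopoly sets MR = MC: 37 − 10Q = 27 ⇒ Q = 1, P = 37 − 5·1 = 32.
Profit = (32 − 27)·1 = 5.
Change in profit: 5 − 0 = 5.

Profit rises by 5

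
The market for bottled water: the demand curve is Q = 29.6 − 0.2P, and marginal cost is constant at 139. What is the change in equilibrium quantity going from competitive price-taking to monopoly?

Inverting demand: P = 148 − 5Q.
Perfect competition: P = MC = 139, so 148 − 5Q = 139 and Q = 1.8.
A monopolist chooses Q where MR = MC. MR = 148 − 10Q; setting this equal to 139 gives Q = 0.9 and P = 143.5.
Change in equilibrium quantity: 0.9 − 1.8 = −0.9.

Q falls by 0.9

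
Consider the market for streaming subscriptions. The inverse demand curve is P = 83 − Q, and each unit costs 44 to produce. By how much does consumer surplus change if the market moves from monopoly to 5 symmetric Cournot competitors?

A monopolist chooses Q where MR = MC. MR = 83 − 2Q; setting this equal to 44 gives Q = 19.5 and P = 63.5.
CS = ½·(83 − 63.5)·19.5 = 190.125.
In a 5-firm Cournot equilibrium, symmetry and the first-order condition give q = (83 − 44)/(6) = 6.5. So Q = 32.5 and P = 50.5.
CS = ½·(83 − 50.5)·32.5 = 528.125.
Change in consumer surplus: 528.125 − 190.125 = 338.

CS rises by 338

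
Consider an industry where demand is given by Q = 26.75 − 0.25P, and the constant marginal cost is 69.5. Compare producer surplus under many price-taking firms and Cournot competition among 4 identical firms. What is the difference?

Producer surplus rises by 56.25

Inverting demand: P = 107 − 4Q.
Competitive firms price at marginal cost: P = 69.5, giving Q = 9.375.
PS = (69.5 − 69.5)·9.375 = 0.
In a 4-firm Cournot equilibrium, symmetry and the first-order condition give q = (107 − 69.5)/(20) = 1.875. So Q = 7.5 and P = 77.
PS = (77 − 69.5)·7.5 = 56.25.
Change in producer surplus: 56.25 − 0 = 56.25.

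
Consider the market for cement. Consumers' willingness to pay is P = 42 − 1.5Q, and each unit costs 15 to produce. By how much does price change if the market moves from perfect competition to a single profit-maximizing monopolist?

Price rises by 13.5

Perfect competition: P = MC = 15, so 42 − 1.5Q = 15 and Q = 18.
Monopoly sets MR = MC: 42 − 3Q = 15 ⇒ Q = 9, P = 42 − 1.5·9 = 28.5.
Change in price: 28.5 − 15 = 13.5.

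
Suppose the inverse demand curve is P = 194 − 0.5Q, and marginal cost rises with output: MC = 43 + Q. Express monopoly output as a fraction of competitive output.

A monopolist chooses Q where MR = MC. MR = 194 − Q; setting this equal to 43 + Q gives Q = 75.5 and P = 156.25.
Competitive equilibrium sets price equal to marginal cost: 194 − 0.5Q = 43 + Q, so Q = 302/3 and P = 431/3.
Ratio Q_m/Q_c = 75.5/(302/3) = 0.75.

Q_m/Q_c = 0.75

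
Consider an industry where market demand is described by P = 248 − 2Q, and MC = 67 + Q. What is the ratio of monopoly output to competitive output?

Q_m/Q_c = 0.6

A monopolist chooses Q where MR = MC. MR = 248 − 4Q; setting this equal to 67 + Q gives Q = 36.2 and P = 175.6.
Under competition P = MC: 248 − 2Q = 67 + Q ⇒ Q = 181/3, P = 382/3.
Ratio Q_m/Q_c = 36.2/(181/3) = 0.6.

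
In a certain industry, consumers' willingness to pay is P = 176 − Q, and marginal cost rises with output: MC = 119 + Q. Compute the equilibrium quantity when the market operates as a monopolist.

Monopoly sets MR = MC: 176 − 2Q = 119 + Q ⇒ Q = 19, P = 176 − 19 = 157.

Q = 19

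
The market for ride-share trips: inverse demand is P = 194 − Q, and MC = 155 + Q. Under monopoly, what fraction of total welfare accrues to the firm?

PS/TS = 0.75

The monopolist equates marginal revenue to marginal cost: 194 − 2Q = 155 + Q, so Q = 13. From demand, P = 181.
CS = ½·(194 − 181)·13 = 84.5.
PS = P·Q − VC(Q) = 181·13 − (155·13 + ½·1·13²) = 253.5.
Share captured = PS/TS = 253.5/338 = 0.75.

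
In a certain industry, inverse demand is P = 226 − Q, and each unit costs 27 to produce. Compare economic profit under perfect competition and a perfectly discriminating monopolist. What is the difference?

Perfect competition: P = MC = 27, so 226 − Q = 27 and Q = 199.
Profit = (27 − 27)·199 = 0.
With perfect price discrimination, output is the efficient level Q = 199 (where demand meets MC), but every buyer pays their willingness to pay: CS = 0 and PS = total surplus.
PS equals the full surplus area, 19800.5. Profit = 19800.5 = 19800.5.
Change in economic profit: 19800.5 − 0 = 19800.5.

π rises by 19800.5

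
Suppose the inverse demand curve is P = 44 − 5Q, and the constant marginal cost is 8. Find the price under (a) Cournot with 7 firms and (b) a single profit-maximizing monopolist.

Cournot: P = 12.5; Monopoly: P = 26

With 7 symmetric Cournot firms, each firm's FOC gives 44 − 40q = 8, so q = 0.9, Q = 7·0.9 = 6.3, and P = 12.5.
The monopolist equates marginal revenue to marginal cost: 44 − 10Q = 8, so Q = 3.6. From demand, P = 26.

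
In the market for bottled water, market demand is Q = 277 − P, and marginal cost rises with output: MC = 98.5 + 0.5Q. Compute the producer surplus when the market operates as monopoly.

Inverting demand: P = 277 − Q.
A monopolist chooses Q where MR = MC. MR = 277 − 2Q; setting this equal to 98.5 + 0.5Q gives Q = 71.4 and P = 205.6.
PS = P·Q − VC(Q) = 205.6·71.4 − (98.5·71.4 + ½·0.5·71.4²) = 6372.45.

PS = 6372.45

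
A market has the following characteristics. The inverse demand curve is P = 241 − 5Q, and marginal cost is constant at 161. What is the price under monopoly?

A monopolist chooses Q where MR = MC. MR = 241 − 10Q; setting this equal to 161 gives Q = 8 and P = 201.

P = 201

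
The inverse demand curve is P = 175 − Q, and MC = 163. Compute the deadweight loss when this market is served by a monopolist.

Competitive firms price at marginal cost: P = 163, giving Q = 12.
A monopolist chooses Q where MR = MC. MR = 175 − 2Q; setting this equal to 163 gives Q = 6 and P = 169.
DWL is the triangle between Q = 6 and Q = 12: ½·(12 − 6)·(169 − 163) = 18.

DWL = 18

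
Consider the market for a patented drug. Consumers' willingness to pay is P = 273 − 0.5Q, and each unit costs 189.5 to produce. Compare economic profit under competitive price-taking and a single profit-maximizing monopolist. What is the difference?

π rises by 3486.125

Under competition P = MC = 189.5, so Q = (273 − 189.5)/0.5 = 167.
Profit = (189.5 − 189.5)·167 = 0.
Monopoly sets MR = MC: 273 − Q = 189.5 ⇒ Q = 83.5, P = 273 − 0.5·83.5 = 231.25.
Profit = (231.25 − 189.5)·83.5 = 3486.125.
Change in economic profit: 3486.125 − 0 = 3486.125.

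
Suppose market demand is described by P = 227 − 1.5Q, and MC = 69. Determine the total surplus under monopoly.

TS = 6241

Monopoly sets MR = MC: 227 − 3Q = 69 ⇒ Q = 158/3, P = 227 − 1.5·158/3 = 148.
CS = ½·(227 − 148)·158/3 = 6241/3; PS = (148 − 69)·158/3 = 12482/3; TS = 6241.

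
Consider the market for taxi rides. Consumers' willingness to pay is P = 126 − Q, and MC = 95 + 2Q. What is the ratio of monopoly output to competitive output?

The monopolist equates marginal revenue to marginal cost: 126 − 2Q = 95 + 2Q, so Q = 7.75. From demand, P = 118.25.
Under competition P = MC: 126 − Q = 95 + 2Q ⇒ Q = 31/3, P = 347/3.
Ratio Q_m/Q_c = 7.75/(31/3) = 0.75.

Q_m/Q_c = 0.75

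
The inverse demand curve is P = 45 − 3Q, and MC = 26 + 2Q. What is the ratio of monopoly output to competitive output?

The monopolist equates marginal revenue to marginal cost: 45 − 6Q = 26 + 2Q, so Q = 2.375. From demand, P = 37.875.
Under competition P = MC: 45 − 3Q = 26 + 2Q ⇒ Q = 3.8, P = 33.6.
Ratio Q_m/Q_c = 2.375/3.8 = 0.625.

Q_m/Q_c = 0.625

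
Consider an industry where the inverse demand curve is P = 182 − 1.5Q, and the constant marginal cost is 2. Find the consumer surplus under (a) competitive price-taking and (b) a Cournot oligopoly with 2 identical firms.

Competition: CS = 10800; Cournot: CS = 4800

Under competition P = MC = 2, so Q = (182 − 2)/1.5 = 120.
CS = ½·(182 − 2)·120 = 10800.
With 2 symmetric Cournot firms, each firm's FOC gives 182 − 4.5q = 2, so q = 40, Q = 2·40 = 80, and P = 62.
CS = ½·(182 − 62)·80 = 4800.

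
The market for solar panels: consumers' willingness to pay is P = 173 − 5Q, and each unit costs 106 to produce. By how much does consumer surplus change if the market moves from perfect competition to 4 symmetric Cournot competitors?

Under competition P = MC = 106, so Q = (173 − 106)/5 = 13.4.
CS = ½·(173 − 106)·13.4 = 448.9.
In a 4-firm Cournot equilibrium, symmetry and the first-order condition give q = (173 − 106)/(25) = 2.68. So Q = 10.72 and P = 119.4.
CS = ½·(173 − 119.4)·10.72 = 287.296.
Change in consumer surplus: 287.296 − 448.9 = −161.604.

CS falls by 161.604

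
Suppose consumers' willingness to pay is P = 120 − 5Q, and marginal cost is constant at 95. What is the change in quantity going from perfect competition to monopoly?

Perfect competition: P = MC = 95, so 120 − 5Q = 95 and Q = 5.
The monopolist equates marginal revenue to marginal cost: 120 − 10Q = 95, so Q = 2.5. From demand, P = 107.5.
Change in quantity: 2.5 − 5 = −2.5.

Q falls by 2.5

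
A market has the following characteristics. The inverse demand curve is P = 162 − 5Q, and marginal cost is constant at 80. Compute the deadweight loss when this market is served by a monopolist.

Perfect competition: P = MC = 80, so 162 − 5Q = 80 and Q = 16.4.
Monopoly sets MR = MC: 162 − 10Q = 80 ⇒ Q = 8.2, P = 162 − 5·8.2 = 121.
DWL is the triangle between Q = 8.2 and Q = 16.4: ½·(16.4 − 8.2)·(121 − 80) = 168.1.

DWL = 168.1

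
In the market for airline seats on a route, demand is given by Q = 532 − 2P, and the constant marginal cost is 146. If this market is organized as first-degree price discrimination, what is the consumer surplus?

Inverting demand: P = 266 − 0.5Q.
Under first-degree price discrimination the firm charges each unit its demand price and produces up to where P = MC, i.e. Q = 240. Consumer surplus is zero; producer surplus equals total surplus.
CS = 0.

CS = 0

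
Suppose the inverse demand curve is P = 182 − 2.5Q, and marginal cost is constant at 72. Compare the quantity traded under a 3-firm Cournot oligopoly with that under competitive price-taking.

In a 3-firm Cournot equilibrium, symmetry and the first-order condition give q = (182 − 72)/(10) = 11. So Q = 33 and P = 99.5.
Perfect competition: P = MC = 72, so 182 − 2.5Q = 72 and Q = 44.

Cournot: Q = 33; Competition: Q = 44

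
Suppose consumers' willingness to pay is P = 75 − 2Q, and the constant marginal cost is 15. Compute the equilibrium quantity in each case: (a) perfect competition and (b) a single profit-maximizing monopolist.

Perfect competition: P = MC = 15, so 75 − 2Q = 15 and Q = 30.
The monopolist equates marginal revenue to marginal cost: 75 − 4Q = 15, so Q = 15. From demand, P = 45.

Competition: Q = 30; Monopoly: Q = 15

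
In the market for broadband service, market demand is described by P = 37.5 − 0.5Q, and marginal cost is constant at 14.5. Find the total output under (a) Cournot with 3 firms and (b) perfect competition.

Cournot: Q = 34.5; Competition: Q = 46

In a 3-firm Cournot equilibrium, symmetry and the first-order condition give q = (37.5 − 14.5)/(2) = 11.5. So Q = 34.5 and P = 20.25.
Perfect competition: P = MC = 14.5, so 37.5 − 0.5Q = 14.5 and Q = 46.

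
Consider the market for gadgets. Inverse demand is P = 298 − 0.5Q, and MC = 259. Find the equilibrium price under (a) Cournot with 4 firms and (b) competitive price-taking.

Cournot: P = 266.8; Competition: P = 259

Cournot with 4 identical firms: the symmetric best-response condition is 298 − 2.5q = 259. Each firm produces q = 15.6, total output Q = 62.4, price P = 266.8.
Perfect competition: P = MC = 259, so 298 − 0.5Q = 259 and Q = 78.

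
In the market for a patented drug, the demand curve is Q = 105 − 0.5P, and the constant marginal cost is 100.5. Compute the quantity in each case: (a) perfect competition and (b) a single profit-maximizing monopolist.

Inverting demand: P = 210 − 2Q.
Under competition P = MC = 100.5, so Q = (210 − 100.5)/2 = 54.75.
A monopolist chooses Q where MR = MC. MR = 210 − 4Q; setting this equal to 100.5 gives Q = 27.375 and P = 155.25.

Competition: Q = 54.75; Monopoly: Q = 27.375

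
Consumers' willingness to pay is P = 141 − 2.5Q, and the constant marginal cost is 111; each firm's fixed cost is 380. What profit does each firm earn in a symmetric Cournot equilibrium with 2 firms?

Cournot with 2 identical firms: the symmetric best-response condition is 141 − 7.5q = 111. Each firm produces q = 4, total output Q = 8, price P = 121.
Each firm's profit = (121 − 111)·4 − 380 = −340.

π_i = −340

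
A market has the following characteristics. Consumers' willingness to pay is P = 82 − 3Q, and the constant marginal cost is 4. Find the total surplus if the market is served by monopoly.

TS = 760.5

A monopolist chooses Q where MR = MC. MR = 82 − 6Q; setting this equal to 4 gives Q = 13 and P = 43.
CS = ½·(82 − 43)·13 = 253.5; PS = (43 − 4)·13 = 507; TS = 760.5.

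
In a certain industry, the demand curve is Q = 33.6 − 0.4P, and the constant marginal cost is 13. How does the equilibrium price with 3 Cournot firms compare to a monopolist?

Inverting demand: P = 84 − 2.5Q.
In a 3-firm Cournot equilibrium, symmetry and the first-order condition give q = (84 − 13)/(10) = 7.1. So Q = 21.3 and P = 30.75.
A monopolist chooses Q where MR = MC. MR = 84 − 5Q; setting this equal to 13 gives Q = 14.2 and P = 48.5.

Cournot: P = 30.75; Monopoly: P = 48.5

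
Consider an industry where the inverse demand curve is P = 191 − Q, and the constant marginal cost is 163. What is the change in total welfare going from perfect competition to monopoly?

Under competition P = MC = 163, so Q = (191 − 163)/1 = 28.
CS = ½·(191 − 163)·28 = 392; PS = (163 − 163)·28 = 0; TS = 392.
The monopolist equates marginal revenue to marginal cost: 191 − 2Q = 163, so Q = 14. From demand, P = 177.
CS = ½·(191 − 177)·14 = 98; PS = (177 − 163)·14 = 196; TS = 294.
Change in total welfare: 294 − 392 = −98.

Total welfare falls by 98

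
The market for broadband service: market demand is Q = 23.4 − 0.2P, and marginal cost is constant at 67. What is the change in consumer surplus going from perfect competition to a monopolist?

Consumer surplus falls by 187.5

Inverting demand: P = 117 − 5Q.
Under competition P = MC = 67, so Q = (117 − 67)/5 = 10.
CS = ½·(117 − 67)·10 = 250.
Monopoly sets MR = MC: 117 − 10Q = 67 ⇒ Q = 5, P = 117 − 5·5 = 92.
CS = ½·(117 − 92)·5 = 62.5.
Change in consumer surplus: 62.5 − 250 = −187.5.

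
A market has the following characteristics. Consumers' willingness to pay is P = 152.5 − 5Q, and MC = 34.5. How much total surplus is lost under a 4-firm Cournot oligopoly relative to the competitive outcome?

Perfect competition: P = MC = 34.5, so 152.5 − 5Q = 34.5 and Q = 23.6.
Cournot with 4 identical firms: the symmetric best-response condition is 152.5 − 25q = 34.5. Each firm produces q = 4.72, total output Q = 18.88, price P = 58.1.
DWL is the triangle between Q = 18.88 and Q = 23.6: ½·(23.6 − 18.88)·(58.1 − 34.5) = 55.696.

DWL = 55.696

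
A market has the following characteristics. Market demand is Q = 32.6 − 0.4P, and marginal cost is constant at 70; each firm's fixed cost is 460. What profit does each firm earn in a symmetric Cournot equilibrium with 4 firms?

π_i = −457.884

Inverting demand: P = 81.5 − 2.5Q.
Cournot with 4 identical firms: the symmetric best-response condition is 81.5 − 12.5q = 70. Each firm produces q = 0.92, total output Q = 3.68, price P = 72.3.
Each firm's profit = (72.3 − 70)·0.92 − 460 = −457.884.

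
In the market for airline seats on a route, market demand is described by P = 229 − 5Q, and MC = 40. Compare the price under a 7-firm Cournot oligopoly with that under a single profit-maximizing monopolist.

Cournot: P = 63.625; Monopoly: P = 134.5

In a 7-firm Cournot equilibrium, symmetry and the first-order condition give q = (229 − 40)/(40) = 4.725. So Q = 33.075 and P = 63.625.
The monopolist equates marginal revenue to marginal cost: 229 − 10Q = 40, so Q = 18.9. From demand, P = 134.5.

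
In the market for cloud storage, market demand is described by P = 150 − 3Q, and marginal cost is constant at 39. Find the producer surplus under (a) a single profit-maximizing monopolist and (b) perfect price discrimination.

Monopoly: PS = 1026.75; Perfect PD: PS = 2053.5

Monopoly sets MR = MC: 150 − 6Q = 39 ⇒ Q = 18.5, P = 150 − 3·18.5 = 94.5.
PS = (94.5 − 39)·18.5 = 1026.75.
A perfectly discriminating monopolist sells every unit with P(Q) ≥ MC(Q), so output equals the competitive quantity Q = 37. Each buyer pays their reservation price, so CS = 0 and the firm captures all surplus.
PS = ½·(150 − 39)·37 = 2053.5.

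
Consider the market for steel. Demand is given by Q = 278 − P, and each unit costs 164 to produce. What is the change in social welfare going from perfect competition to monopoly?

Inverting demand: P = 278 − Q.
Competitive firms price at marginal cost: P = 164, giving Q = 114.
CS = ½·(278 − 164)·114 = 6498; PS = (164 − 164)·114 = 0; TS = 6498.
The monopolist equates marginal revenue to marginal cost: 278 − 2Q = 164, so Q = 57. From demand, P = 221.
CS = ½·(278 − 221)·57 = 1624.5; PS = (221 − 164)·57 = 3249; TS = 4873.5.
Change in social welfare: 4873.5 − 6498 = −1624.5.

Social welfare falls by 1624.5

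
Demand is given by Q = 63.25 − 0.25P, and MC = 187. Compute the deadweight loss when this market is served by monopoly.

DWL = 136.125

Inverting demand: P = 253 − 4Q.
Under competition P = MC = 187, so Q = (253 − 187)/4 = 16.5.
Monopoly sets MR = MC: 253 − 8Q = 187 ⇒ Q = 8.25, P = 253 − 4·8.25 = 220.
DWL is the triangle between Q = 8.25 and Q = 16.5: ½·(16.5 − 8.25)·(220 − 187) = 136.125.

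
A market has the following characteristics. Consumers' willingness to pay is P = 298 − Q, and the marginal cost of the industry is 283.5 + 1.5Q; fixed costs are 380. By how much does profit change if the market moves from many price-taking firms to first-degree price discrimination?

Profit rises by 16.82

Competitive equilibrium sets price equal to marginal cost: 298 − Q = 283.5 + 1.5Q, so Q = 5.8 and P = 292.2.
Profit = 292.2·5.8 − (283.5·5.8 + ½·1.5·5.8²) − 380 = −354.77.
A perfectly discriminating monopolist sells every unit with P(Q) ≥ MC(Q), so output equals the competitive quantity Q = 5.8. Each buyer pays their reservation price, so CS = 0 and the firm captures all surplus.
PS equals the full surplus area, 42.05. Profit = 42.05 − 380 = −337.95.
Change in profit: −337.95 − −354.77 = 16.82.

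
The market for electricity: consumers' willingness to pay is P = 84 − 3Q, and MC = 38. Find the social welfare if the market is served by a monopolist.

The monopolist equates marginal revenue to marginal cost: 84 − 6Q = 38, so Q = 23/3. From demand, P = 61.
CS = ½·(84 − 61)·23/3 = 529/6; PS = (61 − 38)·23/3 = 529/3; TS = 264.5.

TS = 264.5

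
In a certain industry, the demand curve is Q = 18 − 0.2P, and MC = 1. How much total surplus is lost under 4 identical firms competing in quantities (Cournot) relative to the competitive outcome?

Inverting demand: P = 90 − 5Q.
Under competition P = MC = 1, so Q = (90 − 1)/5 = 17.8.
With 4 symmetric Cournot firms, each firm's FOC gives 90 − 25q = 1, so q = 3.56, Q = 4·3.56 = 14.24, and P = 18.8.
DWL is the triangle between Q = 14.24 and Q = 17.8: ½·(17.8 − 14.24)·(18.8 − 1) = 31.684.

DWL = 31.684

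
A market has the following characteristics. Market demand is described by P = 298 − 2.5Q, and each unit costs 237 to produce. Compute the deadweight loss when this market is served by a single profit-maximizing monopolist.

DWL = 186.05

Competitive firms price at marginal cost: P = 237, giving Q = 24.4.
The monopolist equates marginal revenue to marginal cost: 298 − 5Q = 237, so Q = 12.2. From demand, P = 267.5.
DWL is the triangle between Q = 12.2 and Q = 24.4: ½·(24.4 − 12.2)·(267.5 − 237) = 186.05.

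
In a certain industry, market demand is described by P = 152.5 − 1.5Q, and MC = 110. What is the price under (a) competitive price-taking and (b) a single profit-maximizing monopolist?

Competitive firms price at marginal cost: P = 110, giving Q = 85/3.
A monopolist chooses Q where MR = MC. MR = 152.5 − 3Q; setting this equal to 110 gives Q = 85/6 and P = 131.25.

Competition: P = 110; Monopoly: P = 131.25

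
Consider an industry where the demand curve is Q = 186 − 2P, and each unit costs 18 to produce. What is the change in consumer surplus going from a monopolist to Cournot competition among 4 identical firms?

CS rises by 2193.75

Inverting demand: P = 93 − 0.5Q.
Monopoly sets MR = MC: 93 − Q = 18 ⇒ Q = 75, P = 93 − 0.5·75 = 55.5.
CS = ½·(93 − 55.5)·75 = 1406.25.
With 4 symmetric Cournot firms, each firm's FOC gives 93 − 2.5q = 18, so q = 30, Q = 4·30 = 120, and P = 33.
CS = ½·(93 − 33)·120 = 3600.
Change in consumer surplus: 3600 − 1406.25 = 2193.75.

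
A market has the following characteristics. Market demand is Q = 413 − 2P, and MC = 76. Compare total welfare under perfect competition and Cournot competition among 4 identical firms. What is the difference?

Inverting demand: P = 206.5 − 0.5Q.
Perfect competition: P = MC = 76, so 206.5 − 0.5Q = 76 and Q = 261.
CS = ½·(206.5 − 76)·261 = 17030.25; PS = (76 − 76)·261 = 0; TS = 17030.25.
With 4 symmetric Cournot firms, each firm's FOC gives 206.5 − 2.5q = 76, so q = 52.2, Q = 4·52.2 = 208.8, and P = 102.1.
CS = ½·(206.5 − 102.1)·208.8 = 10899.36; PS = (102.1 − 76)·208.8 = 5449.68; TS = 16349.04.
Change in total welfare: 16349.04 − 17030.25 = −681.21.

Total welfare falls by 681.21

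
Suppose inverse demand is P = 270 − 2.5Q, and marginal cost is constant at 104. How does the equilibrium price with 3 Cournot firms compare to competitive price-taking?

Cournot with 3 identical firms: the symmetric best-response condition is 270 − 10q = 104. Each firm produces q = 16.6, total output Q = 49.8, price P = 145.5.
Under competition P = MC = 104, so Q = (270 − 104)/2.5 = 66.4.

Cournot: P = 145.5; Competition: P = 104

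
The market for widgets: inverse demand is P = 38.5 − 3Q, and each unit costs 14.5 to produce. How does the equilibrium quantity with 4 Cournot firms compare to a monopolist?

Cournot: Q = 6.4; Monopoly: Q = 4

With 4 symmetric Cournot firms, each firm's FOC gives 38.5 − 15q = 14.5, so q = 1.6, Q = 4·1.6 = 6.4, and P = 19.3.
A monopolist chooses Q where MR = MC. MR = 38.5 − 6Q; setting this equal to 14.5 gives Q = 4 and P = 26.5.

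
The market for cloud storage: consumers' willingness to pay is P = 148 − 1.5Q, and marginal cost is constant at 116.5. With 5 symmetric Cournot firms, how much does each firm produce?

q_i = 3.5

Cournot with 5 identical firms: the symmetric best-response condition is 148 − 9q = 116.5. Each firm produces q = 3.5, total output Q = 17.5, price P = 121.75.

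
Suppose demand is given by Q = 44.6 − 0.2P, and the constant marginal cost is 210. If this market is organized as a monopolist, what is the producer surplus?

PS = 8.45

Inverting demand: P = 223 − 5Q.
The monopolist equates marginal revenue to marginal cost: 223 − 10Q = 210, so Q = 1.3. From demand, P = 216.5.
PS = (216.5 − 210)·1.3 = 8.45.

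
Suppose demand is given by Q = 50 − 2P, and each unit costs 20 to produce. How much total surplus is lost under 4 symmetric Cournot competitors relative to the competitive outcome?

Inverting demand: P = 25 − 0.5Q.
Under competition P = MC = 20, so Q = (25 − 20)/0.5 = 10.
With 4 symmetric Cournot firms, each firm's FOC gives 25 − 2.5q = 20, so q = 2, Q = 4·2 = 8, and P = 21.
DWL is the triangle between Q = 8 and Q = 10: ½·(10 − 8)·(21 − 20) = 1.

DWL = 1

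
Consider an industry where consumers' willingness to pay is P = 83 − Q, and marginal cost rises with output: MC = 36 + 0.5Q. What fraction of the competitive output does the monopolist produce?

Monopoly sets MR = MC: 83 − 2Q = 36 + 0.5Q ⇒ Q = 18.8, P = 83 − 18.8 = 64.2.
Under competition P = MC: 83 − Q = 36 + 0.5Q ⇒ Q = 94/3, P = 155/3.
Ratio Q_m/Q_c = 18.8/(94/3) = 0.6.

Q_m/Q_c = 0.6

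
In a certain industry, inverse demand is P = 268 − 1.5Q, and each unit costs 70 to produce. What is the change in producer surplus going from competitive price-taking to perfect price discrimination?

Perfect competition: P = MC = 70, so 268 − 1.5Q = 70 and Q = 132.
PS = (70 − 70)·132 = 0.
With perfect price discrimination, output is the efficient level Q = 132 (where demand meets MC), but every buyer pays their willingness to pay: CS = 0 and PS = total surplus.
PS = ½·(268 − 70)·132 = 13068.
Change in producer surplus: 13068 − 0 = 13068.

PS rises by 13068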